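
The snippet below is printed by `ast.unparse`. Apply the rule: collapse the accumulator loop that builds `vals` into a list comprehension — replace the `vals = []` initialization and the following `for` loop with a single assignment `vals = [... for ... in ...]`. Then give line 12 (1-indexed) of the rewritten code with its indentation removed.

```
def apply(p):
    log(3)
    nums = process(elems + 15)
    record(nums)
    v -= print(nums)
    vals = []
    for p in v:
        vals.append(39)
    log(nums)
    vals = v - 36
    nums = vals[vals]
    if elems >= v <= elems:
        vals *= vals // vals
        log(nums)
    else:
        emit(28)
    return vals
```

log(nums)

Transformed code:
def apply(p):
    log(3)
    nums = process(elems + 15)
    record(nums)
    v -= print(nums)
    vals = [39 for p in v]
    log(nums)
    vals = v - 36
    nums = vals[vals]
    if elems >= v <= elems:
        vals *= vals // vals
        log(nums)
    else:
        emit(28)
    return vals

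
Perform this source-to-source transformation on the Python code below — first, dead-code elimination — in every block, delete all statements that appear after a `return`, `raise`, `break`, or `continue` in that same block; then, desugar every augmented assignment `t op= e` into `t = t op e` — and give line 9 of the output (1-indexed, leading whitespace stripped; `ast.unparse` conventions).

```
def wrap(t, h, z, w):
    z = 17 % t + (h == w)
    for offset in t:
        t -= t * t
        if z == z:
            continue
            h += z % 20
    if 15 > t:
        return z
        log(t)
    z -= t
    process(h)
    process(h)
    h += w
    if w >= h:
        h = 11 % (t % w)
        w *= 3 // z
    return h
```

z = z - t

Transformed code:
def wrap(t, h, z, w):
    z = 17 % t + (h == w)
    for offset in t:
        t = t - t * t
        if z == z:
            continue
    if 15 > t:
        return z
    z = z - t
    process(h)
    process(h)
    h = h + w
    if w >= h:
        h = 11 % (t % w)
        w = w * (3 // z)
    return h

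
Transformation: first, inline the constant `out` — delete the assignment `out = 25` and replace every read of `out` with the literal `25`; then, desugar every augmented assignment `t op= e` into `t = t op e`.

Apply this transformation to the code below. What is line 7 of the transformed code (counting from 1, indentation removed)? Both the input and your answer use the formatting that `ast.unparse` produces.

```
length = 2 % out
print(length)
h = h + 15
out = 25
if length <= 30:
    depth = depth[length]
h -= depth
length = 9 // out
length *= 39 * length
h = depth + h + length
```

length = 9 // 25

Transformed code:
length = 2 % 25
print(length)
h = h + 15
if length <= 30:
    depth = depth[length]
h = h - depth
length = 9 // 25
length = length * (39 * length)
h = depth + h + length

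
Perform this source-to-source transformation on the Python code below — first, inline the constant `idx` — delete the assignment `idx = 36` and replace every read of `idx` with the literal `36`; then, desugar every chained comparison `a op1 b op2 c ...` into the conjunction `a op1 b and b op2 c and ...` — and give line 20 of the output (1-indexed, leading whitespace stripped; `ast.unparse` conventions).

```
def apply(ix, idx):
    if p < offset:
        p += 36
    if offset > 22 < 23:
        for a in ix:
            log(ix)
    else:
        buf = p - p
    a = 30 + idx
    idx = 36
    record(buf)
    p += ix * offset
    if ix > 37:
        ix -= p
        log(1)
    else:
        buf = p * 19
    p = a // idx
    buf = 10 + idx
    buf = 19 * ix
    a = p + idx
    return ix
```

a = p + 36

Transformed code:
def apply(ix, idx):
    if p < offset:
        p += 36
    if offset > 22 and 22 < 23:
        for a in ix:
            log(ix)
    else:
        buf = p - p
    a = 30 + 36
    record(buf)
    p += ix * offset
    if ix > 37:
        ix -= p
        log(1)
    else:
        buf = p * 19
    p = a // 36
    buf = 10 + 36
    buf = 19 * ix
    a = p + 36
    return ix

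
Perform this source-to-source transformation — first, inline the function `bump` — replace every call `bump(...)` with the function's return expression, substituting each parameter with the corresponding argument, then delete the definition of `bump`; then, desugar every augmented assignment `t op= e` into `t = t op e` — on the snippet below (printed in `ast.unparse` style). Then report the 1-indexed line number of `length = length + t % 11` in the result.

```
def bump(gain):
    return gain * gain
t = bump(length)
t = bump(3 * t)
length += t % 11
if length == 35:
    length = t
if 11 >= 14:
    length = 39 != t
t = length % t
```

Transformed code:
t = length * length
t = 3 * t * (3 * t)
length = length + t % 11
if length == 35:
    length = t
if 11 >= 14:
    length = 39 != t
t = length % t

3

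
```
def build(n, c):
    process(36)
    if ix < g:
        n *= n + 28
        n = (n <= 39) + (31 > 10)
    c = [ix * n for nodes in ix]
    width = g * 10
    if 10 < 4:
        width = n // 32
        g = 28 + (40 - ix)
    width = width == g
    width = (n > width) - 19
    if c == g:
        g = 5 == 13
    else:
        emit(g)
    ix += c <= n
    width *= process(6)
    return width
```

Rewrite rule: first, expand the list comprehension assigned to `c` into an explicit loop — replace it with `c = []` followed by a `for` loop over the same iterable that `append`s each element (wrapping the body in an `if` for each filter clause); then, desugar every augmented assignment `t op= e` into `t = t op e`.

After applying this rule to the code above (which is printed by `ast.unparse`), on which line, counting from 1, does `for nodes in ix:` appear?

7

Transformed code:
def build(n, c):
    process(36)
    if ix < g:
        n = n * (n + 28)
        n = (n <= 39) + (31 > 10)
    c = []
    for nodes in ix:
        c.append(ix * n)
    width = g * 10
    if 10 < 4:
        width = n // 32
        g = 28 + (40 - ix)
    width = width == g
    width = (n > width) - 19
    if c == g:
        g = 5 == 13
    else:
        emit(g)
    ix = ix + (c <= n)
    width = width * process(6)
    return width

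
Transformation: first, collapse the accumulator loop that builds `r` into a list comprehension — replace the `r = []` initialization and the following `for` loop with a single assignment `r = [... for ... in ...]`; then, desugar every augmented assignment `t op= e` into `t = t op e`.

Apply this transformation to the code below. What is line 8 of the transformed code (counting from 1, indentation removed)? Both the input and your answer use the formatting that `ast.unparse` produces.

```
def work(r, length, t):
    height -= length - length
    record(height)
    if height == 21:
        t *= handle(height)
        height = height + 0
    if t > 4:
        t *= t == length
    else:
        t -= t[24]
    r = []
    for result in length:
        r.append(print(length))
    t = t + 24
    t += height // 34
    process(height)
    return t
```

t = t * (t == length)

Transformed code:
def work(r, length, t):
    height = height - (length - length)
    record(height)
    if height == 21:
        t = t * handle(height)
        height = height + 0
    if t > 4:
        t = t * (t == length)
    else:
        t = t - t[24]
    r = [print(length) for result in length]
    t = t + 24
    t = t + height // 34
    process(height)
    return t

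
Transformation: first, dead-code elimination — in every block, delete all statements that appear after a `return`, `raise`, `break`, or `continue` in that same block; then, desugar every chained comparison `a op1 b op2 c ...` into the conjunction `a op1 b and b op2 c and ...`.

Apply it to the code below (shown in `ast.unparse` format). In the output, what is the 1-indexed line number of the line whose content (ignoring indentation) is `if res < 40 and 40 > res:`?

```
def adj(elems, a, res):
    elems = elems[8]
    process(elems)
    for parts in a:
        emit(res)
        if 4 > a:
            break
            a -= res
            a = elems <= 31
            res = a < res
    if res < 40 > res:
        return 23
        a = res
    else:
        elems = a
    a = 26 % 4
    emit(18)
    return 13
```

Transformed code:
def adj(elems, a, res):
    elems = elems[8]
    process(elems)
    for parts in a:
        emit(res)
        if 4 > a:
            break
    if res < 40 and 40 > res:
        return 23
    else:
        elems = a
    a = 26 % 4
    emit(18)
    return 13

8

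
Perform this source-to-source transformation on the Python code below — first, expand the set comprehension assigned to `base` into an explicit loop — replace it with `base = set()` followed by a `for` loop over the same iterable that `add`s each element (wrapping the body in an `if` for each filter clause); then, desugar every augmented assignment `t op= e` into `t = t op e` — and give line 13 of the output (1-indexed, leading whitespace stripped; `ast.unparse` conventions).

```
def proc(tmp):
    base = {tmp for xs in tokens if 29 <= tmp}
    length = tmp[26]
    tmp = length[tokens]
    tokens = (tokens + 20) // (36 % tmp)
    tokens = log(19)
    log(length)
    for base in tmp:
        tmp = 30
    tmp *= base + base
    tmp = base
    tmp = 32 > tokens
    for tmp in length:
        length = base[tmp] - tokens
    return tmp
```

tmp = tmp * (base + base)

Transformed code:
def proc(tmp):
    base = set()
    for xs in tokens:
        if 29 <= tmp:
            base.add(tmp)
    length = tmp[26]
    tmp = length[tokens]
    tokens = (tokens + 20) // (36 % tmp)
    tokens = log(19)
    log(length)
    for base in tmp:
        tmp = 30
    tmp = tmp * (base + base)
    tmp = base
    tmp = 32 > tokens
    for tmp in length:
        length = base[tmp] - tokens
    return tmp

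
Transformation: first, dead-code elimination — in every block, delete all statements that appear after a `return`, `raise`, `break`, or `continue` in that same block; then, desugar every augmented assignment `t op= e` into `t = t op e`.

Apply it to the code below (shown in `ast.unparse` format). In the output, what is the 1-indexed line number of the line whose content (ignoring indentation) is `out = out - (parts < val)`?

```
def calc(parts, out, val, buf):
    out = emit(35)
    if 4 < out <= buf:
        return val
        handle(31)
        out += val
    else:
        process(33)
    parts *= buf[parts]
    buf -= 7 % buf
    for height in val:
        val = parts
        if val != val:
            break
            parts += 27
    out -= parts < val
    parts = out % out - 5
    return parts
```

Transformed code:
def calc(parts, out, val, buf):
    out = emit(35)
    if 4 < out <= buf:
        return val
    else:
        process(33)
    parts = parts * buf[parts]
    buf = buf - 7 % buf
    for height in val:
        val = parts
        if val != val:
            break
    out = out - (parts < val)
    parts = out % out - 5
    return parts

13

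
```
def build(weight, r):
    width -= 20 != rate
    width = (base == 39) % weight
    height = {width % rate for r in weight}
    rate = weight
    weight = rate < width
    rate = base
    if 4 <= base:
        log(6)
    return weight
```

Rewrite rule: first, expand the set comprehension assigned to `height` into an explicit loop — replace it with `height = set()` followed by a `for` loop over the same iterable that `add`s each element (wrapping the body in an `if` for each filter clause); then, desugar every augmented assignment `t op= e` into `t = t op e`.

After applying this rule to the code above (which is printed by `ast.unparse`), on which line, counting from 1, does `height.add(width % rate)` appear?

Transformed code:
def build(weight, r):
    width = width - (20 != rate)
    width = (base == 39) % weight
    height = set()
    for r in weight:
        height.add(width % rate)
    rate = weight
    weight = rate < width
    rate = base
    if 4 <= base:
        log(6)
    return weight

6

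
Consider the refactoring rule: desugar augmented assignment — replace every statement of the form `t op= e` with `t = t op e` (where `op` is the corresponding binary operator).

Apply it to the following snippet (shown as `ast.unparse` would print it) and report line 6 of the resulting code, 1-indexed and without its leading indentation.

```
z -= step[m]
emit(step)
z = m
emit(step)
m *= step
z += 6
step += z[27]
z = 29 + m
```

Transformed code:
z = z - step[m]
emit(step)
z = m
emit(step)
m = m * step
z = z + 6
step = step + z[27]
z = 29 + m

z = z + 6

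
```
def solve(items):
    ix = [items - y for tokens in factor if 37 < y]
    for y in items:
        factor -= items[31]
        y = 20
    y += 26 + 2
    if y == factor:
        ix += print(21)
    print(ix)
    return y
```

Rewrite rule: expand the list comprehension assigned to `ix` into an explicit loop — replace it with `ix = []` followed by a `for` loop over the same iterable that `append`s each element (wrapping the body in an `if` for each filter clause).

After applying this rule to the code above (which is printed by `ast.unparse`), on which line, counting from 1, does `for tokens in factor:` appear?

Transformed code:
def solve(items):
    ix = []
    for tokens in factor:
        if 37 < y:
            ix.append(items - y)
    for y in items:
        factor -= items[31]
        y = 20
    y += 26 + 2
    if y == factor:
        ix += print(21)
    print(ix)
    return y

3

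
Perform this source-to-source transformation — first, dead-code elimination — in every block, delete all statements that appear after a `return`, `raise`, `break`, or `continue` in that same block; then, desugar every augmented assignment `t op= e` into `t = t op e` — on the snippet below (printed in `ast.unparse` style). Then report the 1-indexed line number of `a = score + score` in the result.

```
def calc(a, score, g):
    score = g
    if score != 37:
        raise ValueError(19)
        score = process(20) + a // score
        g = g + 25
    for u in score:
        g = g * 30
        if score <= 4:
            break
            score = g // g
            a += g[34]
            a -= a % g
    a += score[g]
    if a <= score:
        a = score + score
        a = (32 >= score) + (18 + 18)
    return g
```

11

Transformed code:
def calc(a, score, g):
    score = g
    if score != 37:
        raise ValueError(19)
    for u in score:
        g = g * 30
        if score <= 4:
            break
    a = a + score[g]
    if a <= score:
        a = score + score
        a = (32 >= score) + (18 + 18)
    return g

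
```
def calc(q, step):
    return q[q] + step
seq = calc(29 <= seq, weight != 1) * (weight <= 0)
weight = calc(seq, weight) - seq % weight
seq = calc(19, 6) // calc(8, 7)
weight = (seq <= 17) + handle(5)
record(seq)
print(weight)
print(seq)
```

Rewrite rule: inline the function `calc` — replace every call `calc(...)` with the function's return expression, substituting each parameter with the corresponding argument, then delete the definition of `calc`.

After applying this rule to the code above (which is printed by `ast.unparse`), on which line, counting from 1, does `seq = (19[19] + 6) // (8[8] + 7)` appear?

Transformed code:
seq = ((29 <= seq)[29 <= seq] + (weight != 1)) * (weight <= 0)
weight = seq[seq] + weight - seq % weight
seq = (19[19] + 6) // (8[8] + 7)
weight = (seq <= 17) + handle(5)
record(seq)
print(weight)
print(seq)

3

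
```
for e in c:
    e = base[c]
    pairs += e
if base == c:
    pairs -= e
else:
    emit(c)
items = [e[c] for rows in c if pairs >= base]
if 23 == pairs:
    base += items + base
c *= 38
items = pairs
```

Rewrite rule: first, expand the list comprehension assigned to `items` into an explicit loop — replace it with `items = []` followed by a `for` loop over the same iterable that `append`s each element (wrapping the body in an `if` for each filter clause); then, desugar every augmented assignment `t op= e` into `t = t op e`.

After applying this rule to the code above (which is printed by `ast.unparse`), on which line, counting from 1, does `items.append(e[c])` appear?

11

Transformed code:
for e in c:
    e = base[c]
    pairs = pairs + e
if base == c:
    pairs = pairs - e
else:
    emit(c)
items = []
for rows in c:
    if pairs >= base:
        items.append(e[c])
if 23 == pairs:
    base = base + (items + base)
c = c * 38
items = pairs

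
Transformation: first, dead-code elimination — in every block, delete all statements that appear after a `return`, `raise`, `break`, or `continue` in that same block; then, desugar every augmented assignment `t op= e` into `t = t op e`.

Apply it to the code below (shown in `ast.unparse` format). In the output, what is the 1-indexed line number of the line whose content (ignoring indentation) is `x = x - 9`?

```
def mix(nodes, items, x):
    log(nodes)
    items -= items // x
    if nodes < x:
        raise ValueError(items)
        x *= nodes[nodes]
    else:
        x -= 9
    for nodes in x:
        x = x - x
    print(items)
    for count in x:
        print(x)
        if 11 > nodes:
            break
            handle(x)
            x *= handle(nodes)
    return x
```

7

Transformed code:
def mix(nodes, items, x):
    log(nodes)
    items = items - items // x
    if nodes < x:
        raise ValueError(items)
    else:
        x = x - 9
    for nodes in x:
        x = x - x
    print(items)
    for count in x:
        print(x)
        if 11 > nodes:
            break
    return x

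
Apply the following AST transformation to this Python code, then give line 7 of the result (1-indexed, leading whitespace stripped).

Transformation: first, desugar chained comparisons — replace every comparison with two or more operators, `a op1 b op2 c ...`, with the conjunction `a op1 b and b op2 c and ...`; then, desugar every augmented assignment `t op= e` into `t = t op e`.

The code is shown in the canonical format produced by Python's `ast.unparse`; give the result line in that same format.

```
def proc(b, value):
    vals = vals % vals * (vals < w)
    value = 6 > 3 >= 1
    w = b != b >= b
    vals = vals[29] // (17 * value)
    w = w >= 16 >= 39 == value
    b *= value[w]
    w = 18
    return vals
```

b = b * value[w]

Transformed code:
def proc(b, value):
    vals = vals % vals * (vals < w)
    value = 6 > 3 and 3 >= 1
    w = b != b and b >= b
    vals = vals[29] // (17 * value)
    w = w >= 16 and 16 >= 39 and (39 == value)
    b = b * value[w]
    w = 18
    return vals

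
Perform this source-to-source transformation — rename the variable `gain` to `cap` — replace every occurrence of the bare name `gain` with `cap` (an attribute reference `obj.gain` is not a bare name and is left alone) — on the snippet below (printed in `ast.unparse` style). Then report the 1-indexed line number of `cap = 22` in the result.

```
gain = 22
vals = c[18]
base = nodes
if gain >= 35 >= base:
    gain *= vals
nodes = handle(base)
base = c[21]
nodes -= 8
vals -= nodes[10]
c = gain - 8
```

1

Transformed code:
cap = 22
vals = c[18]
base = nodes
if cap >= 35 >= base:
    cap *= vals
nodes = handle(base)
base = c[21]
nodes -= 8
vals -= nodes[10]
c = cap - 8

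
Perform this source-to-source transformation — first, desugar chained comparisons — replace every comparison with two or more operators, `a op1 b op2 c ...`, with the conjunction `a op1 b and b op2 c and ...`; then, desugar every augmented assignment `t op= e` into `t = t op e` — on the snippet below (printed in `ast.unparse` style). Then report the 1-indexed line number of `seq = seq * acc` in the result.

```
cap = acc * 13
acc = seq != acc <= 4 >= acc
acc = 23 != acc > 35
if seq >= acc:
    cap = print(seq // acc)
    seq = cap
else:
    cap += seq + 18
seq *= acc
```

Transformed code:
cap = acc * 13
acc = seq != acc and acc <= 4 and (4 >= acc)
acc = 23 != acc and acc > 35
if seq >= acc:
    cap = print(seq // acc)
    seq = cap
else:
    cap = cap + (seq + 18)
seq = seq * acc

9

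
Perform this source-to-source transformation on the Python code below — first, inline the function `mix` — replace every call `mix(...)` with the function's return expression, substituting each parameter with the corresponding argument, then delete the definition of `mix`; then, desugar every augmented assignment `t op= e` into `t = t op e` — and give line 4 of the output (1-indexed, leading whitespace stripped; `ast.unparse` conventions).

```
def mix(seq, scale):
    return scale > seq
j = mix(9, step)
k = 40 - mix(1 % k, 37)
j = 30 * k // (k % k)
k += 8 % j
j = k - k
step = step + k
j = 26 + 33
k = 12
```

Transformed code:
j = step > 9
k = 40 - (37 > 1 % k)
j = 30 * k // (k % k)
k = k + 8 % j
j = k - k
step = step + k
j = 26 + 33
k = 12

k = k + 8 % j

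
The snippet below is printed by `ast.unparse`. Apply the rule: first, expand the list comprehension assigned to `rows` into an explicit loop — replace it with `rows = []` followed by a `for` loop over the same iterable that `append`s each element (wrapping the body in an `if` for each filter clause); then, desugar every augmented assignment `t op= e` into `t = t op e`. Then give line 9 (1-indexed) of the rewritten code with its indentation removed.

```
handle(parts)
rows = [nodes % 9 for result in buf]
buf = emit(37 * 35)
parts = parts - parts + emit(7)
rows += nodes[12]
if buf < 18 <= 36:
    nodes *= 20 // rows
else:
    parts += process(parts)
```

Transformed code:
handle(parts)
rows = []
for result in buf:
    rows.append(nodes % 9)
buf = emit(37 * 35)
parts = parts - parts + emit(7)
rows = rows + nodes[12]
if buf < 18 <= 36:
    nodes = nodes * (20 // rows)
else:
    parts = parts + process(parts)

nodes = nodes * (20 // rows)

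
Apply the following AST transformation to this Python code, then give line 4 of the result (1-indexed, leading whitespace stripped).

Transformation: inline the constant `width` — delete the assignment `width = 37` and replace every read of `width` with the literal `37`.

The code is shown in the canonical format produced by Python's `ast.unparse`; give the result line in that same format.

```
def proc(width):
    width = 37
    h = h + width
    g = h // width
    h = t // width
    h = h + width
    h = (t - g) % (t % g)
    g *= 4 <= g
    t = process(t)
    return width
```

h = t // 37

Transformed code:
def proc(width):
    h = h + 37
    g = h // 37
    h = t // 37
    h = h + 37
    h = (t - g) % (t % g)
    g *= 4 <= g
    t = process(t)
    return 37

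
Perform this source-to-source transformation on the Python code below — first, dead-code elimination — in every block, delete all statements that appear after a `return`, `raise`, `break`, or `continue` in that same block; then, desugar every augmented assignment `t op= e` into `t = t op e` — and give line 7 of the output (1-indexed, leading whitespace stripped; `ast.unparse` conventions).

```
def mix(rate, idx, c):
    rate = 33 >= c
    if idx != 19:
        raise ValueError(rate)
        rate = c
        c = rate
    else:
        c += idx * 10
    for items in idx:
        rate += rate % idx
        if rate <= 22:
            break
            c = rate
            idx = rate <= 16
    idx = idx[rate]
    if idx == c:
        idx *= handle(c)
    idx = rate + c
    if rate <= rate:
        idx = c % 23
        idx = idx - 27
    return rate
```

for items in idx:

Transformed code:
def mix(rate, idx, c):
    rate = 33 >= c
    if idx != 19:
        raise ValueError(rate)
    else:
        c = c + idx * 10
    for items in idx:
        rate = rate + rate % idx
        if rate <= 22:
            break
    idx = idx[rate]
    if idx == c:
        idx = idx * handle(c)
    idx = rate + c
    if rate <= rate:
        idx = c % 23
        idx = idx - 27
    return rate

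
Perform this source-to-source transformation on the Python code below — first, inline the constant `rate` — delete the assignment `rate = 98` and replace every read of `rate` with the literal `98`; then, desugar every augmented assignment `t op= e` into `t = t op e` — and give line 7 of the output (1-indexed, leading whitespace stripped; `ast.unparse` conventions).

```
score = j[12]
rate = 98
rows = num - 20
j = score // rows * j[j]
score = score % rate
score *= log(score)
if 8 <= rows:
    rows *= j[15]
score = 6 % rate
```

rows = rows * j[15]

Transformed code:
score = j[12]
rows = num - 20
j = score // rows * j[j]
score = score % 98
score = score * log(score)
if 8 <= rows:
    rows = rows * j[15]
score = 6 % 98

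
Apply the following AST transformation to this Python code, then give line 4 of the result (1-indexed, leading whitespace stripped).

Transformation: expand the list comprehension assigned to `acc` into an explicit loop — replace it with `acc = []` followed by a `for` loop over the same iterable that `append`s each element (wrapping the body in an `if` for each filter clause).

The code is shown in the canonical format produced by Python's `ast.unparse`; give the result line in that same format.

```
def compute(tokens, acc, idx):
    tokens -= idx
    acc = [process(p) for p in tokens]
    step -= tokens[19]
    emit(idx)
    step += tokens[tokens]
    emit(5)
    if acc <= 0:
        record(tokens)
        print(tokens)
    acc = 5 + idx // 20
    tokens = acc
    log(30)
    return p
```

Transformed code:
def compute(tokens, acc, idx):
    tokens -= idx
    acc = []
    for p in tokens:
        acc.append(process(p))
    step -= tokens[19]
    emit(idx)
    step += tokens[tokens]
    emit(5)
    if acc <= 0:
        record(tokens)
        print(tokens)
    acc = 5 + idx // 20
    tokens = acc
    log(30)
    return p

for p in tokens:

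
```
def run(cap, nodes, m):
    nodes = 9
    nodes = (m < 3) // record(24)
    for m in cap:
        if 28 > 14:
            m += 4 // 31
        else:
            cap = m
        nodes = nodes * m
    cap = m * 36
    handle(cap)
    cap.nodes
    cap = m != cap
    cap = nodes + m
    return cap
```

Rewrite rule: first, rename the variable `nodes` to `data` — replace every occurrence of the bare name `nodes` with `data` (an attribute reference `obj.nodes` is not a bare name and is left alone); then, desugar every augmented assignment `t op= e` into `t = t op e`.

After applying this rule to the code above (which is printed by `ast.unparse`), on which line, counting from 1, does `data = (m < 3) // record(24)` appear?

3

Transformed code:
def run(cap, data, m):
    data = 9
    data = (m < 3) // record(24)
    for m in cap:
        if 28 > 14:
            m = m + 4 // 31
        else:
            cap = m
        data = data * m
    cap = m * 36
    handle(cap)
    cap.nodes
    cap = m != cap
    cap = data + m
    return cap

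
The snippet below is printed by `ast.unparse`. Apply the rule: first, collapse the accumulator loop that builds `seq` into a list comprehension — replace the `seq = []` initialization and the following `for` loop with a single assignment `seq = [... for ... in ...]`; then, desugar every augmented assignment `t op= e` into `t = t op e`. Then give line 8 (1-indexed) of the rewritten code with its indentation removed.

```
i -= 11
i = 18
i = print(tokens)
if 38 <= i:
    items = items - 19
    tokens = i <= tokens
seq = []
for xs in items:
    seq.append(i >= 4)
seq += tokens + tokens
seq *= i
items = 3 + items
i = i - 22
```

seq = seq + (tokens + tokens)

Transformed code:
i = i - 11
i = 18
i = print(tokens)
if 38 <= i:
    items = items - 19
    tokens = i <= tokens
seq = [i >= 4 for xs in items]
seq = seq + (tokens + tokens)
seq = seq * i
items = 3 + items
i = i - 22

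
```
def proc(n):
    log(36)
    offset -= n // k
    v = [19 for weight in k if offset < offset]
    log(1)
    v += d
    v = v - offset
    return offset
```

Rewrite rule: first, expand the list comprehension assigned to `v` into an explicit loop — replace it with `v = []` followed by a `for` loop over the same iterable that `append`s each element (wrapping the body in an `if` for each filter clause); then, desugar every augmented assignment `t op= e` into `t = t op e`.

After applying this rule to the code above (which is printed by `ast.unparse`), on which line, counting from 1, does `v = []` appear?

Transformed code:
def proc(n):
    log(36)
    offset = offset - n // k
    v = []
    for weight in k:
        if offset < offset:
            v.append(19)
    log(1)
    v = v + d
    v = v - offset
    return offset

4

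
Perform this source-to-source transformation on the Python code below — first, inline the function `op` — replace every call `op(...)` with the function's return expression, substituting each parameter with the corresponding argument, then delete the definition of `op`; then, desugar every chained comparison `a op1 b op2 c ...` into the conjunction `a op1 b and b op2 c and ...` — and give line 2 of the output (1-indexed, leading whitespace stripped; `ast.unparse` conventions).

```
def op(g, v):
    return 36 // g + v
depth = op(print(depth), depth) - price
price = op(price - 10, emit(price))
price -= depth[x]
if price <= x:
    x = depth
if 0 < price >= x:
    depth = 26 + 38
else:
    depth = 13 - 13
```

Transformed code:
depth = 36 // print(depth) + depth - price
price = 36 // (price - 10) + emit(price)
price -= depth[x]
if price <= x:
    x = depth
if 0 < price and price >= x:
    depth = 26 + 38
else:
    depth = 13 - 13

price = 36 // (price - 10) + emit(price)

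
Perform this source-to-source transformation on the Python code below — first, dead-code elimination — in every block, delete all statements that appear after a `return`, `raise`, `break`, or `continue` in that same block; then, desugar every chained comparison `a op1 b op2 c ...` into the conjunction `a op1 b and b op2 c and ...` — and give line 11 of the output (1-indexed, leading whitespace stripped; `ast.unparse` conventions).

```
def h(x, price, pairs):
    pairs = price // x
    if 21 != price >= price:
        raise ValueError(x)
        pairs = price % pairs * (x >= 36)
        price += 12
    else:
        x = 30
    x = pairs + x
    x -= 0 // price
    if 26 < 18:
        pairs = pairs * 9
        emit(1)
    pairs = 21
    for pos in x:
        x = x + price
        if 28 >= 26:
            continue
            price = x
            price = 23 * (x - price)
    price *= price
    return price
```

emit(1)

Transformed code:
def h(x, price, pairs):
    pairs = price // x
    if 21 != price and price >= price:
        raise ValueError(x)
    else:
        x = 30
    x = pairs + x
    x -= 0 // price
    if 26 < 18:
        pairs = pairs * 9
        emit(1)
    pairs = 21
    for pos in x:
        x = x + price
        if 28 >= 26:
            continue
    price *= price
    return price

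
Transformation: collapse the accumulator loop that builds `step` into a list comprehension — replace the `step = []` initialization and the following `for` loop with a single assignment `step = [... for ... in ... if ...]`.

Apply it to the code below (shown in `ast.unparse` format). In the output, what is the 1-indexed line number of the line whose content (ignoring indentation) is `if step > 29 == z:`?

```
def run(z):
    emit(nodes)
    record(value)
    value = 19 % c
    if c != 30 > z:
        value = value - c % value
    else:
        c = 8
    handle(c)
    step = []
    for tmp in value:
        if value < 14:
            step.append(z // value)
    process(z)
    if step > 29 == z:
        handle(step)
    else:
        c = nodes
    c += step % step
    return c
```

12

Transformed code:
def run(z):
    emit(nodes)
    record(value)
    value = 19 % c
    if c != 30 > z:
        value = value - c % value
    else:
        c = 8
    handle(c)
    step = [z // value for tmp in value if value < 14]
    process(z)
    if step > 29 == z:
        handle(step)
    else:
        c = nodes
    c += step % step
    return c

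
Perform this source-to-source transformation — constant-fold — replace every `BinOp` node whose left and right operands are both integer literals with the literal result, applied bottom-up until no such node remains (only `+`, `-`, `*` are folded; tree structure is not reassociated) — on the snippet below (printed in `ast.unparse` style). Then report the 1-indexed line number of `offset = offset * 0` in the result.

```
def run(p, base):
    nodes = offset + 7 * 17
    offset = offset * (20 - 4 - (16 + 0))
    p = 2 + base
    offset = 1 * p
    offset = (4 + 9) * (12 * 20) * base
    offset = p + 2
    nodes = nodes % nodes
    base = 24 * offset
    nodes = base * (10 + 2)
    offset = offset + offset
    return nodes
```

Transformed code:
def run(p, base):
    nodes = offset + 119
    offset = offset * 0
    p = 2 + base
    offset = 1 * p
    offset = 3120 * base
    offset = p + 2
    nodes = nodes % nodes
    base = 24 * offset
    nodes = base * 12
    offset = offset + offset
    return nodes

3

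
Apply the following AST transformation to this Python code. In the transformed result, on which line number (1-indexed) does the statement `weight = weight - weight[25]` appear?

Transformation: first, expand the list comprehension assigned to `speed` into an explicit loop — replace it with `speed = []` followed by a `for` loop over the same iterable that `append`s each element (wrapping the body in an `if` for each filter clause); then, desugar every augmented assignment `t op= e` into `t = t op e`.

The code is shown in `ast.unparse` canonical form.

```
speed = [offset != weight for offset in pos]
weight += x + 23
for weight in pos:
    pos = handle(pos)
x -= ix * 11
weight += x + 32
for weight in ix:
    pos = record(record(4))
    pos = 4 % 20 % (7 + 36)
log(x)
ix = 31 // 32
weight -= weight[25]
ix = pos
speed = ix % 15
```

14

Transformed code:
speed = []
for offset in pos:
    speed.append(offset != weight)
weight = weight + (x + 23)
for weight in pos:
    pos = handle(pos)
x = x - ix * 11
weight = weight + (x + 32)
for weight in ix:
    pos = record(record(4))
    pos = 4 % 20 % (7 + 36)
log(x)
ix = 31 // 32
weight = weight - weight[25]
ix = pos
speed = ix % 15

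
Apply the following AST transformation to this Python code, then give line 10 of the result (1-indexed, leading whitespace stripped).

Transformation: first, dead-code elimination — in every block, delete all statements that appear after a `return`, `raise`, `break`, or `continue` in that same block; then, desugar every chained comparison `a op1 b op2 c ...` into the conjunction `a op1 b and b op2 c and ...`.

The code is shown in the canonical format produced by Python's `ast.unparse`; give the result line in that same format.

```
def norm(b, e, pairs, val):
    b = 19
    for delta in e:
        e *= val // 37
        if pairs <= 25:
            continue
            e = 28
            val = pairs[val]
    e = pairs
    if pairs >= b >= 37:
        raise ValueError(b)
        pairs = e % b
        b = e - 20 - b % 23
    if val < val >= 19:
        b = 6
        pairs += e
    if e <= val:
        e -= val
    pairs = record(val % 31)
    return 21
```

if val < val and val >= 19:

Transformed code:
def norm(b, e, pairs, val):
    b = 19
    for delta in e:
        e *= val // 37
        if pairs <= 25:
            continue
    e = pairs
    if pairs >= b and b >= 37:
        raise ValueError(b)
    if val < val and val >= 19:
        b = 6
        pairs += e
    if e <= val:
        e -= val
    pairs = record(val % 31)
    return 21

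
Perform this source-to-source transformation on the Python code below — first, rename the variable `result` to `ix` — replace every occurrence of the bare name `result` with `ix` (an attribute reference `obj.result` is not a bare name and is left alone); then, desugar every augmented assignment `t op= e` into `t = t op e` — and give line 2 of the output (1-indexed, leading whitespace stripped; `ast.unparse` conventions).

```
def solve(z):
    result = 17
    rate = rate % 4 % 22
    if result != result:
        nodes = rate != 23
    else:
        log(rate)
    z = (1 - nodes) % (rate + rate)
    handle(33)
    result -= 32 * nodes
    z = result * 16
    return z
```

ix = 17

Transformed code:
def solve(z):
    ix = 17
    rate = rate % 4 % 22
    if ix != ix:
        nodes = rate != 23
    else:
        log(rate)
    z = (1 - nodes) % (rate + rate)
    handle(33)
    ix = ix - 32 * nodes
    z = ix * 16
    return z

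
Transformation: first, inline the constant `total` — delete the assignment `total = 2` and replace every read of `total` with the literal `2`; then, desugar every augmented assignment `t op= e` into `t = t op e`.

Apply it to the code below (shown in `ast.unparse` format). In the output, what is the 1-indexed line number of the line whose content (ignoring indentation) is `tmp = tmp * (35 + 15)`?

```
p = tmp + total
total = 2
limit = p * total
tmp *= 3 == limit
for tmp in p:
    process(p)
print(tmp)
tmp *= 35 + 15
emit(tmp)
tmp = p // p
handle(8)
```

7

Transformed code:
p = tmp + 2
limit = p * 2
tmp = tmp * (3 == limit)
for tmp in p:
    process(p)
print(tmp)
tmp = tmp * (35 + 15)
emit(tmp)
tmp = p // p
handle(8)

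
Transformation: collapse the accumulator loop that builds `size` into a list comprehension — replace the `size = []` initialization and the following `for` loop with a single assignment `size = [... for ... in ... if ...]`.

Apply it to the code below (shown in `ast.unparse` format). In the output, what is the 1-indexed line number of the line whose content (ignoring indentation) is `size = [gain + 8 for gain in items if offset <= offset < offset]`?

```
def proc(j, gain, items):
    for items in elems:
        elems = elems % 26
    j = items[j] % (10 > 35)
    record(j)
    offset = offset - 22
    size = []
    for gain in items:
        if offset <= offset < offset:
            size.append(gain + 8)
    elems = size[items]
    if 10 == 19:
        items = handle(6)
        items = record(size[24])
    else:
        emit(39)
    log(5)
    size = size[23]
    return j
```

Transformed code:
def proc(j, gain, items):
    for items in elems:
        elems = elems % 26
    j = items[j] % (10 > 35)
    record(j)
    offset = offset - 22
    size = [gain + 8 for gain in items if offset <= offset < offset]
    elems = size[items]
    if 10 == 19:
        items = handle(6)
        items = record(size[24])
    else:
        emit(39)
    log(5)
    size = size[23]
    return j

7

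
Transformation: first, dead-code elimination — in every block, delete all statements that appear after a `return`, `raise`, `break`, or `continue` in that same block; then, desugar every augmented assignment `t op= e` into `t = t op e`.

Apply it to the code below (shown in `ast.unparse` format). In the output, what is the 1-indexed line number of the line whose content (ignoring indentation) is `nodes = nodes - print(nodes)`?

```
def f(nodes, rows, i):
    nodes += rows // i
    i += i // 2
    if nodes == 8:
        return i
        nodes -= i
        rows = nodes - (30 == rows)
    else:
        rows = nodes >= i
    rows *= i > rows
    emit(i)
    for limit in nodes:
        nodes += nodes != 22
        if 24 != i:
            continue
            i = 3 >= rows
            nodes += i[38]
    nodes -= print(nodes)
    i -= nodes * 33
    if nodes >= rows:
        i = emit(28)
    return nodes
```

Transformed code:
def f(nodes, rows, i):
    nodes = nodes + rows // i
    i = i + i // 2
    if nodes == 8:
        return i
    else:
        rows = nodes >= i
    rows = rows * (i > rows)
    emit(i)
    for limit in nodes:
        nodes = nodes + (nodes != 22)
        if 24 != i:
            continue
    nodes = nodes - print(nodes)
    i = i - nodes * 33
    if nodes >= rows:
        i = emit(28)
    return nodes

14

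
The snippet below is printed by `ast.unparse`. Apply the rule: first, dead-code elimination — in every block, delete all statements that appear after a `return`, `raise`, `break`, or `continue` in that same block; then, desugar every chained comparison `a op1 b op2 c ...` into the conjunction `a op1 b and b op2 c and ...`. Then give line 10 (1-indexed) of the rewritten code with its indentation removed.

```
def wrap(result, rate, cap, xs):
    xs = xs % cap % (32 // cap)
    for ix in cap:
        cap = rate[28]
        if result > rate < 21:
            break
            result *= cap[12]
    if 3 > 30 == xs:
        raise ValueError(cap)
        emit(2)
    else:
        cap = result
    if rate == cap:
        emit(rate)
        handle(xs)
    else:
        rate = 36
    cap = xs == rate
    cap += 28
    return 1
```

cap = result

Transformed code:
def wrap(result, rate, cap, xs):
    xs = xs % cap % (32 // cap)
    for ix in cap:
        cap = rate[28]
        if result > rate and rate < 21:
            break
    if 3 > 30 and 30 == xs:
        raise ValueError(cap)
    else:
        cap = result
    if rate == cap:
        emit(rate)
        handle(xs)
    else:
        rate = 36
    cap = xs == rate
    cap += 28
    return 1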